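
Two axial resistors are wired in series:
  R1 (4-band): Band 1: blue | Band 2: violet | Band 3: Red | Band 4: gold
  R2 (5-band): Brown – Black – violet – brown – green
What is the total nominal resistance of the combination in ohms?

R1: blue, violet → 67; red ×10^2 → 6700 Ω.
R2: brown, black, violet → 107; brown ×10 → 1070 Ω.
Series: 6700 + 1070 = 7770 Ω.

7770 Ω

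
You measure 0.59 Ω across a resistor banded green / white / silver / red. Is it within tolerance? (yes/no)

yes

Green → 5 (first significant figure)
White → 9 (second significant figure)
Silver → ×0.01 multiplier
Red → ±2% tolerance
59 × 0.01 = 0.59 Ω
Allowed range: 0.5782 Ω to 0.6018 Ω.
0.59 Ω lies inside that range.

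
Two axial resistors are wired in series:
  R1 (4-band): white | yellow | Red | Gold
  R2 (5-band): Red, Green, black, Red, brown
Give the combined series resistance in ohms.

34400 Ω

R1: white, yellow → 94; red ×10^2 → 9400 Ω.
R2: red, green, black → 250; red ×10^2 → 25000 Ω.
Series: 9400 + 25000 = 34400 Ω.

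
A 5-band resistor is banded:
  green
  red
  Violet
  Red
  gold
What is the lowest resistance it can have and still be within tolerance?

50065 Ω

Green → 5 (first significant figure)
Red → 2 (second significant figure)
Violet → 7 (third significant figure)
Red → ×10^2 multiplier
Gold → ±5% tolerance
527 × 100 = 52700 Ω
Lowest = 52700 × (1 − 5/100) = 50065 Ω.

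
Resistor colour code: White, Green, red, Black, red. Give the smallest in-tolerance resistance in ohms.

932.96 Ω

White → 9 (first significant figure)
Green → 5 (second significant figure)
Red → 2 (third significant figure)
Black → ×1 multiplier
Red → ±2% tolerance
952 × 1 = 952 Ω
Smallest = 952 × (1 − 2/100) = 932.96 Ω.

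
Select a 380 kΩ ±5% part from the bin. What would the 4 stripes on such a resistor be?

380000 Ω = 38 × 10^4.
3 → orange
8 → grey
Multiplier 10^4 → yellow.
±5% tolerance → gold.

orange, grey, yellow, gold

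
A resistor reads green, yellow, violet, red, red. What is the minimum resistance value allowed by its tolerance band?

53606 Ω

Green → 5 (first significant figure)
Yellow → 4 (second significant figure)
Violet → 7 (third significant figure)
Red → ×10^2 multiplier
Red → ±2% tolerance
547 × 100 = 54700 Ω
Minimum = 54700 × (1 − 2/100) = 53606 Ω.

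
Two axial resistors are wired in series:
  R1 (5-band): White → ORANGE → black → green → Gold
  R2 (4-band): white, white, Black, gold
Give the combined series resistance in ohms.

R1: white, orange, black → 930; green ×10^5 → 93000000 Ω.
R2: white, white → 99; black ×1 → 99 Ω.
Series: 93000000 + 99 = 93000099 Ω.

93000099 Ω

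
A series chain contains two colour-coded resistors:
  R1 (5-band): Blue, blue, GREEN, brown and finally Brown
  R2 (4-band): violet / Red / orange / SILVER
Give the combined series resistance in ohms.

78650 Ω

R1: blue, blue, green → 665; brown ×10 → 6650 Ω.
R2: violet, red → 72; orange ×10^3 → 72000 Ω.
Series: 6650 + 72000 = 78650 Ω.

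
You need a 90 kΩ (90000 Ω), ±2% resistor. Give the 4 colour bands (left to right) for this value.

white, black, orange, red

90000 Ω = 90 × 10^3.
9 → white
0 → black
Multiplier 10^3 → orange.
±2% tolerance → red.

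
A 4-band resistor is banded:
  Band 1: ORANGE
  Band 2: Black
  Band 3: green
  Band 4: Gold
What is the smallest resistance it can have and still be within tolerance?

2850000 Ω

Orange → 3 (first significant figure)
Black → 0 (second significant figure)
Green → ×10^5 multiplier
Gold → ±5% tolerance
30 × 100000 = 3000000 Ω
Smallest = 3000000 × (1 − 5/100) = 2850000 Ω.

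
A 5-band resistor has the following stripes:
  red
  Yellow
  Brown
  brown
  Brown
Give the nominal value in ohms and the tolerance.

2410 Ω ±1%

Red → 2 (first significant figure)
Yellow → 4 (second significant figure)
Brown → 1 (third significant figure)
Brown → ×10 multiplier
Brown → ±1% tolerance
241 × 10 = 2410 Ω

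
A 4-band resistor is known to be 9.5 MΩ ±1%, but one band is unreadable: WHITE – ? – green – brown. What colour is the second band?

9500000 Ω = 95 × 10^5.
The second band gives digit 5 of the significand, and 5 is green.

green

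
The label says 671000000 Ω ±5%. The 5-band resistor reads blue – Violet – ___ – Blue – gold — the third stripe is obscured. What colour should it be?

671000000 Ω = 671 × 10^6.
The third band gives digit 1 of the significand, and 1 is brown.

brown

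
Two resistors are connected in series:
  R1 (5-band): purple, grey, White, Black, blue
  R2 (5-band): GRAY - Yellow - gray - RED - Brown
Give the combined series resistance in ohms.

R1: violet, grey, white → 789; black ×1 → 789 Ω.
R2: grey, yellow, grey → 848; red ×10^2 → 84800 Ω.
Series: 789 + 84800 = 85589 Ω.

85589 Ω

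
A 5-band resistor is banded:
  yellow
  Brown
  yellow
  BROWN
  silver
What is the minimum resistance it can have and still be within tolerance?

Yellow → 4 (first significant figure)
Brown → 1 (second significant figure)
Yellow → 4 (third significant figure)
Brown → ×10 multiplier
Silver → ±10% tolerance
414 × 10 = 4140 Ω
Minimum = 4140 × (1 − 10/100) = 3726 Ω.

3726 Ω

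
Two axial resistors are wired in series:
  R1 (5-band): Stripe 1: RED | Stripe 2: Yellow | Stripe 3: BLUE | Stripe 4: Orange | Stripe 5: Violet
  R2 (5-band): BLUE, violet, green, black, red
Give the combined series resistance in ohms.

246675 Ω

R1: red, yellow, blue → 246; orange ×10^3 → 246000 Ω.
R2: blue, violet, green → 675; black ×1 → 675 Ω.
Series: 246000 + 675 = 246675 Ω.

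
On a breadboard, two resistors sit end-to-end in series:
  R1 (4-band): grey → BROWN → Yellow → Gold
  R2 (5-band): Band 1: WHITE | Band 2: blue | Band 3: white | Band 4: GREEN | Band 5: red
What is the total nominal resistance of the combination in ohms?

97710000 Ω

R1: grey, brown → 81; yellow ×10^4 → 810000 Ω.
R2: white, blue, white → 969; green ×10^5 → 96900000 Ω.
Series: 810000 + 96900000 = 97710000 Ω.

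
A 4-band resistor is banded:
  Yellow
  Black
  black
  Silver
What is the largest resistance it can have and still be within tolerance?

44 Ω

Yellow → 4 (first significant figure)
Black → 0 (second significant figure)
Black → ×1 multiplier
Silver → ±10% tolerance
40 × 1 = 40 Ω
Largest = 40 × (1 + 10/100) = 44 Ω.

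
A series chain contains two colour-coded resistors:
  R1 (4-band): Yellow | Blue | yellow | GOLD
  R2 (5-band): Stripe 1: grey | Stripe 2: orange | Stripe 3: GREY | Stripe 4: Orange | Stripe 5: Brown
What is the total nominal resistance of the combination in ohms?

R1: yellow, blue → 46; yellow ×10^4 → 460000 Ω.
R2: grey, orange, grey → 838; orange ×10^3 → 838000 Ω.
Series: 460000 + 838000 = 1298000 Ω.

1298000 Ω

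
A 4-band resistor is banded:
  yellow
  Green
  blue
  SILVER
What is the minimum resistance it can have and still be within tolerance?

40500000 Ω

Yellow → 4 (first significant figure)
Green → 5 (second significant figure)
Blue → ×10^6 multiplier
Silver → ±10% tolerance
45 × 1000000 = 45000000 Ω
Minimum = 45000000 × (1 − 10/100) = 40500000 Ω.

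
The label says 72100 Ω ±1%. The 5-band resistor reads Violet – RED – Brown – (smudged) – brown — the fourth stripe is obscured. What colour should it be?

red

72100 Ω = 721 × 10^2.
The fourth band is the multiplier, 10^2, which is red.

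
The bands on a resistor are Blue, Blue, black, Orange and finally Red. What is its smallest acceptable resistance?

646800 Ω

Blue → 6 (first significant figure)
Blue → 6 (second significant figure)
Black → 0 (third significant figure)
Orange → ×10^3 multiplier
Red → ±2% tolerance
660 × 1000 = 660000 Ω
Smallest = 660000 × (1 − 2/100) = 646800 Ω.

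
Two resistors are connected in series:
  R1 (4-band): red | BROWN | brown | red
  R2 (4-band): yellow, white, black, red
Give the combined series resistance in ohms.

259 Ω

R1: red, brown → 21; brown ×10 → 210 Ω.
R2: yellow, white → 49; black ×1 → 49 Ω.
Series: 210 + 49 = 259 Ω.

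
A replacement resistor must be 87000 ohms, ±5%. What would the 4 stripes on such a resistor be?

87000 Ω = 87 × 10^3.
8 → grey
7 → violet
Multiplier 10^3 → orange.
±5% tolerance → gold.

grey, violet, orange, gold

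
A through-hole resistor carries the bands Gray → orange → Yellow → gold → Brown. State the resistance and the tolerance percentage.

83.4 Ω ±1%

Grey → 8 (first significant figure)
Orange → 3 (second significant figure)
Yellow → 4 (third significant figure)
Gold → ×0.1 multiplier
Brown → ±1% tolerance
834 × 0.1 = 83.4 Ω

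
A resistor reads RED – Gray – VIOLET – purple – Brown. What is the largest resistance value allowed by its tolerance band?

2898700000 Ω

Red → 2 (first significant figure)
Grey → 8 (second significant figure)
Violet → 7 (third significant figure)
Violet → ×10^7 multiplier
Brown → ±1% tolerance
287 × 10000000 = 2870000000 Ω
Largest = 2870000000 × (1 + 1/100) = 2898700000 Ω.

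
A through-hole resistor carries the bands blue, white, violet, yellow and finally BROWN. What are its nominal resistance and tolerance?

Blue → 6 (first significant figure)
White → 9 (second significant figure)
Violet → 7 (third significant figure)
Yellow → ×10^4 multiplier
Brown → ±1% tolerance
697 × 10000 = 6970000 Ω

6970000 Ω ±1%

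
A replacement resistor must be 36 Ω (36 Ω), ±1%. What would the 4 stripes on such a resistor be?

orange, blue, black, brown

36 Ω = 36 × 10^0.
3 → orange
6 → blue
Multiplier 10^0 → black.
±1% tolerance → brown.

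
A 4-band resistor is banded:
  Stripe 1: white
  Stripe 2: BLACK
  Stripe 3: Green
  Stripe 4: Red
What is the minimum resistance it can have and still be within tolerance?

8820000 Ω

White → 9 (first significant figure)
Black → 0 (second significant figure)
Green → ×10^5 multiplier
Red → ±2% tolerance
90 × 100000 = 9000000 Ω
Minimum = 9000000 × (1 − 2/100) = 8820000 Ω.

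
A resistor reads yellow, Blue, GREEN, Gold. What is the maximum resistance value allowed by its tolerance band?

Yellow → 4 (first significant figure)
Blue → 6 (second significant figure)
Green → ×10^5 multiplier
Gold → ±5% tolerance
46 × 100000 = 4600000 Ω
Maximum = 4600000 × (1 + 5/100) = 4830000 Ω.

4830000 Ω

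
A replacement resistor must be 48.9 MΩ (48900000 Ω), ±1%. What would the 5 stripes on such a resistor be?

48900000 Ω = 489 × 10^5.
4 → yellow
8 → grey
9 → white
Multiplier 10^5 → green.
±1% tolerance → brown.

yellow, grey, white, green, brown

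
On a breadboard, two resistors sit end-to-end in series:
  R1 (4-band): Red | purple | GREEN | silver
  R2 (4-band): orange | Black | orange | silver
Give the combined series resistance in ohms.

2730000 Ω

R1: red, violet → 27; green ×10^5 → 2700000 Ω.
R2: orange, black → 30; orange ×10^3 → 30000 Ω.
Series: 2700000 + 30000 = 2730000 Ω.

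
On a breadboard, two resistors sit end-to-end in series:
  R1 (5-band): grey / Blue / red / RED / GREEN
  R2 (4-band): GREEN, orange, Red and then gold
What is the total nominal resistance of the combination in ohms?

R1: grey, blue, red → 862; red ×10^2 → 86200 Ω.
R2: green, orange → 53; red ×10^2 → 5300 Ω.
Series: 86200 + 5300 = 91500 Ω.

91500 Ω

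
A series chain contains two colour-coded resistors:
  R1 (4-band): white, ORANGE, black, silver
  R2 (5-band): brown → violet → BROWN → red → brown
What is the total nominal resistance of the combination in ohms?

17193 Ω

R1: white, orange → 93; black ×1 → 93 Ω.
R2: brown, violet, brown → 171; red ×10^2 → 17100 Ω.
Series: 93 + 17100 = 17193 Ω.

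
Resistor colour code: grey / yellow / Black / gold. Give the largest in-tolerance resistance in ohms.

88.2 Ω

Grey → 8 (first significant figure)
Yellow → 4 (second significant figure)
Black → ×1 multiplier
Gold → ±5% tolerance
84 × 1 = 84 Ω
Largest = 84 × (1 + 5/100) = 88.2 Ω.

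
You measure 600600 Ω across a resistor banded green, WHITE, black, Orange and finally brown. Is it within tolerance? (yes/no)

Green → 5 (first significant figure)
White → 9 (second significant figure)
Black → 0 (third significant figure)
Orange → ×10^3 multiplier
Brown → ±1% tolerance
590 × 1000 = 590000 Ω
Allowed range: 584100 Ω to 595900 Ω.
600600 Ω lies outside that range.

no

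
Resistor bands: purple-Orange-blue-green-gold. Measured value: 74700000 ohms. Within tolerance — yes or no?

yes

Violet → 7 (first significant figure)
Orange → 3 (second significant figure)
Blue → 6 (third significant figure)
Green → ×10^5 multiplier
Gold → ±5% tolerance
736 × 100000 = 73600000 Ω
Allowed range: 69920000 Ω to 77280000 Ω.
74700000 ohms lies inside that range.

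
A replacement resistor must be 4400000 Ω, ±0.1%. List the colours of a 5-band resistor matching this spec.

4400000 Ω = 440 × 10^4.
4 → yellow
4 → yellow
0 → black
Multiplier 10^4 → yellow.
±0.1% tolerance → violet.

yellow, yellow, black, yellow, violet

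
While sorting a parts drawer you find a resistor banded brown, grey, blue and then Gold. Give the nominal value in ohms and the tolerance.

18000000 Ω ±5%

Brown → 1 (first significant figure)
Grey → 8 (second significant figure)
Blue → ×10^6 multiplier
Gold → ±5% tolerance
18 × 1000000 = 18000000 Ω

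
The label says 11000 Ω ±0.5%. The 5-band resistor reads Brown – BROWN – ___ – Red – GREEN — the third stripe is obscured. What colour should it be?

black

11000 Ω = 110 × 10^2.
The third band gives digit 0 of the significand, and 0 is black.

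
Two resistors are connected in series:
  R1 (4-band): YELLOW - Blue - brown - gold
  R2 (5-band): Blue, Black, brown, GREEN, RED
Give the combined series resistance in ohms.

60100460 Ω

R1: yellow, blue → 46; brown ×10 → 460 Ω.
R2: blue, black, brown → 601; green ×10^5 → 60100000 Ω.
Series: 460 + 60100000 = 60100460 Ω.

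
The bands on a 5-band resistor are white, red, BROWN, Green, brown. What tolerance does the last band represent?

±1%

The last band, brown, is the tolerance band.
Brown corresponds to ±1%.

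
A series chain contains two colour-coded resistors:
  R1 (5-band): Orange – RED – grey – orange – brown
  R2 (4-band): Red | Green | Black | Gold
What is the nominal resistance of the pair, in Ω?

328025 Ω

R1: orange, red, grey → 328; orange ×10^3 → 328000 Ω.
R2: red, green → 25; black ×1 → 25 Ω.
Series: 328000 + 25 = 328025 Ω.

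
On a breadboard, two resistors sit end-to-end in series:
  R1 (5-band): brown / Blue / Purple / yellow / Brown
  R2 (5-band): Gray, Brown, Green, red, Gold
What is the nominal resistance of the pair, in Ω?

1751500 Ω

R1: brown, blue, violet → 167; yellow ×10^4 → 1670000 Ω.
R2: grey, brown, green → 815; red ×10^2 → 81500 Ω.
Series: 1670000 + 81500 = 1751500 Ω.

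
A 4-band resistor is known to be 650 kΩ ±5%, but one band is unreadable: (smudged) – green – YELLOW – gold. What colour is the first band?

blue

650000 Ω = 65 × 10^4.
The first band gives digit 6 of the significand, and 6 is blue.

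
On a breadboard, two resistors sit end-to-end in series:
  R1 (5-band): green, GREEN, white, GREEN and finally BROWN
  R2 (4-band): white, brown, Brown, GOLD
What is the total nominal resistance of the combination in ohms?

R1: green, green, white → 559; green ×10^5 → 55900000 Ω.
R2: white, brown → 91; brown ×10 → 910 Ω.
Series: 55900000 + 910 = 55900910 Ω.

55900910 Ω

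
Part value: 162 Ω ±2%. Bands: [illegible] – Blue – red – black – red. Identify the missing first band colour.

brown

162 Ω = 162 × 10^0.
The first band gives digit 1 of the significand, and 1 is brown.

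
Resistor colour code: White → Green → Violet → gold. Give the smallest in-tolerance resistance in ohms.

902500000 Ω

White → 9 (first significant figure)
Green → 5 (second significant figure)
Violet → ×10^7 multiplier
Gold → ±5% tolerance
95 × 10000000 = 950000000 Ω
Smallest = 950000000 × (1 − 5/100) = 902500000 Ω.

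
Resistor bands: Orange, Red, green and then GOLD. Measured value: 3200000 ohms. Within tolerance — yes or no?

Orange → 3 (first significant figure)
Red → 2 (second significant figure)
Green → ×10^5 multiplier
Gold → ±5% tolerance
32 × 100000 = 3200000 Ω
Allowed range: 3040000 Ω to 3360000 Ω.
3200000 ohms lies inside that range.

yes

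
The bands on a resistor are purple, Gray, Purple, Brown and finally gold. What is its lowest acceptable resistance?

Violet → 7 (first significant figure)
Grey → 8 (second significant figure)
Violet → 7 (third significant figure)
Brown → ×10 multiplier
Gold → ±5% tolerance
787 × 10 = 7870 Ω
Lowest = 7870 × (1 − 5/100) = 7476.5 Ω.

7476.5 Ω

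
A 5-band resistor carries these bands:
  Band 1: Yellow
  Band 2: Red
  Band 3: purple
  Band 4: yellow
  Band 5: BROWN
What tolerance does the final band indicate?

The last band, brown, is the tolerance band.
Brown corresponds to ±1%.

±1%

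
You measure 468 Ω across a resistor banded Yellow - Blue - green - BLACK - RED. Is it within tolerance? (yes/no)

yes

Yellow → 4 (first significant figure)
Blue → 6 (second significant figure)
Green → 5 (third significant figure)
Black → ×1 multiplier
Red → ±2% tolerance
465 × 1 = 465 Ω
Allowed range: 455.7 Ω to 474.3 Ω.
468 Ω lies inside that range.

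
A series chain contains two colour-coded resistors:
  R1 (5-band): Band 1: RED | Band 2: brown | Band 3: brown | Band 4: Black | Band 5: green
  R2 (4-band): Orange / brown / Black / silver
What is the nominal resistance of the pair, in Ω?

R1: red, brown, brown → 211; black ×1 → 211 Ω.
R2: orange, brown → 31; black ×1 → 31 Ω.
Series: 211 + 31 = 242 Ω.

242 Ω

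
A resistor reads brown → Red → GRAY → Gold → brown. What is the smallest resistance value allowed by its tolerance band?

12.672 Ω

Brown → 1 (first significant figure)
Red → 2 (second significant figure)
Grey → 8 (third significant figure)
Gold → ×0.1 multiplier
Brown → ±1% tolerance
128 × 0.1 = 12.8 Ω
Smallest = 12.8 × (1 − 1/100) = 12.672 Ω.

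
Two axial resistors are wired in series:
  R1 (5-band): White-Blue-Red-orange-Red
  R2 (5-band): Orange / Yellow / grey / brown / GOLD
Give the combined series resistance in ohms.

R1: white, blue, red → 962; orange ×10^3 → 962000 Ω.
R2: orange, yellow, grey → 348; brown ×10 → 3480 Ω.
Series: 962000 + 3480 = 965480 Ω.

965480 Ω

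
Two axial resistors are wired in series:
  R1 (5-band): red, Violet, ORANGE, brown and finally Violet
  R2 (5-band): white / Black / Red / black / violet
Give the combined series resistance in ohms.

3632 Ω

R1: red, violet, orange → 273; brown ×10 → 2730 Ω.
R2: white, black, red → 902; black ×1 → 902 Ω.
Series: 2730 + 902 = 3632 Ω.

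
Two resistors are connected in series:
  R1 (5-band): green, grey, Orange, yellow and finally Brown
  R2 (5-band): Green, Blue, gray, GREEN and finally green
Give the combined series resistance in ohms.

62630000 Ω

R1: green, grey, orange → 583; yellow ×10^4 → 5830000 Ω.
R2: green, blue, grey → 568; green ×10^5 → 56800000 Ω.
Series: 5830000 + 56800000 = 62630000 Ω.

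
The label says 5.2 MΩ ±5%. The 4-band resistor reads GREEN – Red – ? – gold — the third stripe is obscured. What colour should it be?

green

5200000 Ω = 52 × 10^5.
The third band is the multiplier, 10^5, which is green.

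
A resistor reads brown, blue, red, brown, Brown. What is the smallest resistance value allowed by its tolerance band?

1603.8 Ω

Brown → 1 (first significant figure)
Blue → 6 (second significant figure)
Red → 2 (third significant figure)
Brown → ×10 multiplier
Brown → ±1% tolerance
162 × 10 = 1620 Ω
Smallest = 1620 × (1 − 1/100) = 1603.8 Ω.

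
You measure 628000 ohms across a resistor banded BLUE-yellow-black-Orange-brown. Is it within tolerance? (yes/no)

Blue → 6 (first significant figure)
Yellow → 4 (second significant figure)
Black → 0 (third significant figure)
Orange → ×10^3 multiplier
Brown → ±1% tolerance
640 × 1000 = 640000 Ω
Allowed range: 633600 Ω to 646400 Ω.
628000 ohms lies outside that range.

no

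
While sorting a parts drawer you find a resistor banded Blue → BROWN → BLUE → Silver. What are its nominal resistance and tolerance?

61000000 Ω ±10%

Blue → 6 (first significant figure)
Brown → 1 (second significant figure)
Blue → ×10^6 multiplier
Silver → ±10% tolerance
61 × 1000000 = 61000000 Ω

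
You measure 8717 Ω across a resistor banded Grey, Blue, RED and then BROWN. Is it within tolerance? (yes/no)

Grey → 8 (first significant figure)
Blue → 6 (second significant figure)
Red → ×10^2 multiplier
Brown → ±1% tolerance
86 × 100 = 8600 Ω
Allowed range: 8514 Ω to 8686 Ω.
8717 Ω lies outside that range.

no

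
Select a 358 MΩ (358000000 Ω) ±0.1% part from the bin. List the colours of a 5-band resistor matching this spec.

orange, green, grey, blue, violet

358000000 Ω = 358 × 10^6.
3 → orange
5 → green
8 → grey
Multiplier 10^6 → blue.
±0.1% tolerance → violet.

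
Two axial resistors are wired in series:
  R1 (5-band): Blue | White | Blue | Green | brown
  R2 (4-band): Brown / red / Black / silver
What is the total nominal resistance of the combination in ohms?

R1: blue, white, blue → 696; green ×10^5 → 69600000 Ω.
R2: brown, red → 12; black ×1 → 12 Ω.
Series: 69600000 + 12 = 69600012 Ω.

69600012 Ω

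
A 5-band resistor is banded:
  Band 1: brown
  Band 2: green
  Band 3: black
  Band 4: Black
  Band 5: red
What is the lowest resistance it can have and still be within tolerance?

147 Ω

Brown → 1 (first significant figure)
Green → 5 (second significant figure)
Black → 0 (third significant figure)
Black → ×1 multiplier
Red → ±2% tolerance
150 × 1 = 150 Ω
Lowest = 150 × (1 − 2/100) = 147 Ω.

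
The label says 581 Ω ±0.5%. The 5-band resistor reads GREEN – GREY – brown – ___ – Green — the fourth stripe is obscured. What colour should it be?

581 Ω = 581 × 10^0.
The fourth band is the multiplier, 10^0, which is black.

black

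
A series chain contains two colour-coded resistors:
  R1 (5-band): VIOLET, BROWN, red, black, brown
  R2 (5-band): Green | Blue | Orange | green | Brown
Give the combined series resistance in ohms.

R1: violet, brown, red → 712; black ×1 → 712 Ω.
R2: green, blue, orange → 563; green ×10^5 → 56300000 Ω.
Series: 712 + 56300000 = 56300712 Ω.

56300712 Ω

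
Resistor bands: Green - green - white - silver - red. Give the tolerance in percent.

The last band, red, is the tolerance band.
Red corresponds to ±2%.

±2%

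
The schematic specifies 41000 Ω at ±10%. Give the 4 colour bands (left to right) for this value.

41000 Ω = 41 × 10^3.
4 → yellow
1 → brown
Multiplier 10^3 → orange.
±10% tolerance → silver.

yellow, brown, orange, silver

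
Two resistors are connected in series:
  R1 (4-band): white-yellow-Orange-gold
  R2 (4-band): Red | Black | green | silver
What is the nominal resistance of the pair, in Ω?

R1: white, yellow → 94; orange ×10^3 → 94000 Ω.
R2: red, black → 20; green ×10^5 → 2000000 Ω.
Series: 94000 + 2000000 = 2094000 Ω.

2094000 Ω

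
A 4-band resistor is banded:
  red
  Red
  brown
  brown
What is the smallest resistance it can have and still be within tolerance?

217.8 Ω

Red → 2 (first significant figure)
Red → 2 (second significant figure)
Brown → ×10 multiplier
Brown → ±1% tolerance
22 × 10 = 220 Ω
Smallest = 220 × (1 − 1/100) = 217.8 Ω.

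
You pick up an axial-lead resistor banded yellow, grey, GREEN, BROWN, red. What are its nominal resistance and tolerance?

Yellow → 4 (first significant figure)
Grey → 8 (second significant figure)
Green → 5 (third significant figure)
Brown → ×10 multiplier
Red → ±2% tolerance
485 × 10 = 4850 Ω

4850 Ω ±2%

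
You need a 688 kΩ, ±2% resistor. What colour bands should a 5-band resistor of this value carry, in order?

blue, grey, grey, orange, red

688000 Ω = 688 × 10^3.
6 → blue
8 → grey
8 → grey
Multiplier 10^3 → orange.
±2% tolerance → red.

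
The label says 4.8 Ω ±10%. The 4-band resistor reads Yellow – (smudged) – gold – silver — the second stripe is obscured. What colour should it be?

grey

4.8 Ω = 48 × 10^-1.
The second band gives digit 8 of the significand, and 8 is grey.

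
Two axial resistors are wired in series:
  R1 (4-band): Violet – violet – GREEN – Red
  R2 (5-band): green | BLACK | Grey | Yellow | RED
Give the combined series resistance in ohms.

R1: violet, violet → 77; green ×10^5 → 7700000 Ω.
R2: green, black, grey → 508; yellow ×10^4 → 5080000 Ω.
Series: 7700000 + 5080000 = 12780000 Ω.

12780000 Ω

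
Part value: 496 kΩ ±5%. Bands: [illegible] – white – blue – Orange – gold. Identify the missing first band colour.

496000 Ω = 496 × 10^3.
The first band gives digit 4 of the significand, and 4 is yellow.

yellow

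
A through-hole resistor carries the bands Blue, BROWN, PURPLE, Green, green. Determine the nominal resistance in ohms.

61700000 Ω

Blue → 6 (first significant figure)
Brown → 1 (second significant figure)
Violet → 7 (third significant figure)
Green → ×10^5 multiplier
617 × 100000 = 61700000 Ω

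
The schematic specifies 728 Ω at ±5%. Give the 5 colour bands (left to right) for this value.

728 Ω = 728 × 10^0.
7 → violet
2 → red
8 → grey
Multiplier 10^0 → black.
±5% tolerance → gold.

violet, red, grey, black, gold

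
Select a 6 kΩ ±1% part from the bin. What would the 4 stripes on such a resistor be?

blue, black, red, brown

6000 Ω = 60 × 10^2.
6 → blue
0 → black
Multiplier 10^2 → red.
±1% tolerance → brown.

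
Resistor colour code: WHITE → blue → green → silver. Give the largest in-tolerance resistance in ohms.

White → 9 (first significant figure)
Blue → 6 (second significant figure)
Green → ×10^5 multiplier
Silver → ±10% tolerance
96 × 100000 = 9600000 Ω
Largest = 9600000 × (1 + 10/100) = 10560000 Ω.

10560000 Ω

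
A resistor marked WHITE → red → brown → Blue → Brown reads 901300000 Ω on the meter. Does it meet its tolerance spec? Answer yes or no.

no

White → 9 (first significant figure)
Red → 2 (second significant figure)
Brown → 1 (third significant figure)
Blue → ×10^6 multiplier
Brown → ±1% tolerance
921 × 1000000 = 921000000 Ω
Allowed range: 911790000 Ω to 930210000 Ω.
901300000 Ω lies outside that range.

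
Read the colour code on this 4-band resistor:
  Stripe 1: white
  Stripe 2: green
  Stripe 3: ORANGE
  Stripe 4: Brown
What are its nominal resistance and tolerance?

95000 Ω ±1%

White → 9 (first significant figure)
Green → 5 (second significant figure)
Orange → ×10^3 multiplier
Brown → ±1% tolerance
95 × 1000 = 95000 Ω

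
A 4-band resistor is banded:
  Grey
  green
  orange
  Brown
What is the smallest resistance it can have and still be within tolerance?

Grey → 8 (first significant figure)
Green → 5 (second significant figure)
Orange → ×10^3 multiplier
Brown → ±1% tolerance
85 × 1000 = 85000 Ω
Smallest = 85000 × (1 − 1/100) = 84150 Ω.

84150 Ω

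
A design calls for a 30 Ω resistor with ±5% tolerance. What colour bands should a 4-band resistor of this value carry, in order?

orange, black, black, gold

30 Ω = 30 × 10^0.
3 → orange
0 → black
Multiplier 10^0 → black.
±5% tolerance → gold.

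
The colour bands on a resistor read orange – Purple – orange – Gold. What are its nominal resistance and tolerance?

Orange → 3 (first significant figure)
Violet → 7 (second significant figure)
Orange → ×10^3 multiplier
Gold → ±5% tolerance
37 × 1000 = 37000 Ω

37000 Ω ±5%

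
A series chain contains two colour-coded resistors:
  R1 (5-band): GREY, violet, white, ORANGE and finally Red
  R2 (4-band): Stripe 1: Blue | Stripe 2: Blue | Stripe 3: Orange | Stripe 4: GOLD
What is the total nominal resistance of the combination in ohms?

945000 Ω

R1: grey, violet, white → 879; orange ×10^3 → 879000 Ω.
R2: blue, blue → 66; orange ×10^3 → 66000 Ω.
Series: 879000 + 66000 = 945000 Ω.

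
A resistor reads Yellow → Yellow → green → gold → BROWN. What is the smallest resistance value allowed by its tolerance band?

Yellow → 4 (first significant figure)
Yellow → 4 (second significant figure)
Green → 5 (third significant figure)
Gold → ×0.1 multiplier
Brown → ±1% tolerance
445 × 0.1 = 44.5 Ω
Smallest = 44.5 × (1 − 1/100) = 44.055 Ω.

44.055 Ω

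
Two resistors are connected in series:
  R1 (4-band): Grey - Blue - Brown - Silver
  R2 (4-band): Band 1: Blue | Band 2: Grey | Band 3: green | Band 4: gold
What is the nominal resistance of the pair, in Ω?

6800860 Ω

R1: grey, blue → 86; brown ×10 → 860 Ω.
R2: blue, grey → 68; green ×10^5 → 6800000 Ω.
Series: 860 + 6800000 = 6800860 Ω.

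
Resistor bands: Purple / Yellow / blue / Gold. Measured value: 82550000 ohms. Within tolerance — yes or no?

no

Violet → 7 (first significant figure)
Yellow → 4 (second significant figure)
Blue → ×10^6 multiplier
Gold → ±5% tolerance
74 × 1000000 = 74000000 Ω
Allowed range: 70300000 Ω to 77700000 Ω.
82550000 ohms lies outside that range.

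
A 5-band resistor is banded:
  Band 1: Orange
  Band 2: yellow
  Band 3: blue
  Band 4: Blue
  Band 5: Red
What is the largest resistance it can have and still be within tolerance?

Orange → 3 (first significant figure)
Yellow → 4 (second significant figure)
Blue → 6 (third significant figure)
Blue → ×10^6 multiplier
Red → ±2% tolerance
346 × 1000000 = 346000000 Ω
Largest = 346000000 × (1 + 2/100) = 352920000 Ω.

352920000 Ω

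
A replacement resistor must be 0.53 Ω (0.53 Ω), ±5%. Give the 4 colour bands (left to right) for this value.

0.53 Ω = 53 × 10^-2.
5 → green
3 → orange
Multiplier 10^-2 → silver.
±5% tolerance → gold.

green, orange, silver, gold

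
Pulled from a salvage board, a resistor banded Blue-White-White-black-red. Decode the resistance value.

Blue → 6 (first significant figure)
White → 9 (second significant figure)
White → 9 (third significant figure)
Black → ×1 multiplier
699 × 1 = 699 Ω

699 Ω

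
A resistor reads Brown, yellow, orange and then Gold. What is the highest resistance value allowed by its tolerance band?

Brown → 1 (first significant figure)
Yellow → 4 (second significant figure)
Orange → ×10^3 multiplier
Gold → ±5% tolerance
14 × 1000 = 14000 Ω
Highest = 14000 × (1 + 5/100) = 14700 Ω.

14700 Ω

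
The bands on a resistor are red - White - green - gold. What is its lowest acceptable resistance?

2755000 Ω

Red → 2 (first significant figure)
White → 9 (second significant figure)
Green → ×10^5 multiplier
Gold → ±5% tolerance
29 × 100000 = 2900000 Ω
Lowest = 2900000 × (1 − 5/100) = 2755000 Ω.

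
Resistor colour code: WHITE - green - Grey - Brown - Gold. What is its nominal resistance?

9580 Ω

White → 9 (first significant figure)
Green → 5 (second significant figure)
Grey → 8 (third significant figure)
Brown → ×10 multiplier
958 × 10 = 9580 Ω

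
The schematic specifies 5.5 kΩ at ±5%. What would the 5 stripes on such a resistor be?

5500 Ω = 550 × 10^1.
5 → green
5 → green
0 → black
Multiplier 10^1 → brown.
±5% tolerance → gold.

green, green, black, brown, gold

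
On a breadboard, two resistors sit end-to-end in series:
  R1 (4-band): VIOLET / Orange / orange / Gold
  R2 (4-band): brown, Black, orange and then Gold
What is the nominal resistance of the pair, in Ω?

83000 Ω

R1: violet, orange → 73; orange ×10^3 → 73000 Ω.
R2: brown, black → 10; orange ×10^3 → 10000 Ω.
Series: 73000 + 10000 = 83000 Ω.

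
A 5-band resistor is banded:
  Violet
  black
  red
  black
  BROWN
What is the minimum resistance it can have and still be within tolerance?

694.98 Ω

Violet → 7 (first significant figure)
Black → 0 (second significant figure)
Red → 2 (third significant figure)
Black → ×1 multiplier
Brown → ±1% tolerance
702 × 1 = 702 Ω
Minimum = 702 × (1 − 1/100) = 694.98 Ω.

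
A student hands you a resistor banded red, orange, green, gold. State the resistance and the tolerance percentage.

2300000 Ω ±5%

Red → 2 (first significant figure)
Orange → 3 (second significant figure)
Green → ×10^5 multiplier
Gold → ±5% tolerance
23 × 100000 = 2300000 Ω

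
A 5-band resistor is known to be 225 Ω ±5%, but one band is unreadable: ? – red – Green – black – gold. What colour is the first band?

225 Ω = 225 × 10^0.
The first band gives digit 2 of the significand, and 2 is red.

red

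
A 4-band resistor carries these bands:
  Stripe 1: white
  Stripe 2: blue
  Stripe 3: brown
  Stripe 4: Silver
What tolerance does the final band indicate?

±10%

The last band, silver, is the tolerance band.
Silver corresponds to ±10%.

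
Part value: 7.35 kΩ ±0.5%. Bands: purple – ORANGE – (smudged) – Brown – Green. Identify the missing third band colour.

green

7350 Ω = 735 × 10^1.
The third band gives digit 5 of the significand, and 5 is green.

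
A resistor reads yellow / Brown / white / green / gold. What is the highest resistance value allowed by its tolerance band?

43995000 Ω

Yellow → 4 (first significant figure)
Brown → 1 (second significant figure)
White → 9 (third significant figure)
Green → ×10^5 multiplier
Gold → ±5% tolerance
419 × 100000 = 41900000 Ω
Highest = 41900000 × (1 + 5/100) = 43995000 Ω.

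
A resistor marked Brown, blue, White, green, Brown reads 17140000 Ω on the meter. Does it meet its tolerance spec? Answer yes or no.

no

Brown → 1 (first significant figure)
Blue → 6 (second significant figure)
White → 9 (third significant figure)
Green → ×10^5 multiplier
Brown → ±1% tolerance
169 × 100000 = 16900000 Ω
Allowed range: 16731000 Ω to 17069000 Ω.
17140000 Ω lies outside that range.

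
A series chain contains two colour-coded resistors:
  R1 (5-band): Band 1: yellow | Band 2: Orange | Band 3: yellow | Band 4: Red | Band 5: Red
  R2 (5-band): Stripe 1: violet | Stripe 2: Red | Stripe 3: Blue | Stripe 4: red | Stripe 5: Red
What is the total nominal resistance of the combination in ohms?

116000 Ω

R1: yellow, orange, yellow → 434; red ×10^2 → 43400 Ω.
R2: violet, red, blue → 726; red ×10^2 → 72600 Ω.
Series: 43400 + 72600 = 116000 Ω.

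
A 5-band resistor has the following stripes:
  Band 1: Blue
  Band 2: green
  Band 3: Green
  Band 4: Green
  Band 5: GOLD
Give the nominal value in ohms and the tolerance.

Blue → 6 (first significant figure)
Green → 5 (second significant figure)
Green → 5 (third significant figure)
Green → ×10^5 multiplier
Gold → ±5% tolerance
655 × 100000 = 65500000 Ω

65500000 Ω ±5%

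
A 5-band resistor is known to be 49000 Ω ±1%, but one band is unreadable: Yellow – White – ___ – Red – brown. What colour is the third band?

black

49000 Ω = 490 × 10^2.
The third band gives digit 0 of the significand, and 0 is black.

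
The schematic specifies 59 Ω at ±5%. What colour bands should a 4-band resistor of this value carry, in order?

green, white, black, gold

59 Ω = 59 × 10^0.
5 → green
9 → white
Multiplier 10^0 → black.
±5% tolerance → gold.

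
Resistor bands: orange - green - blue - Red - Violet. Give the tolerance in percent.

±0.1%

The last band, violet, is the tolerance band.
Violet corresponds to ±0.1%.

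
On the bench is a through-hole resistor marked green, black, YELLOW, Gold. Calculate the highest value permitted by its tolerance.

Green → 5 (first significant figure)
Black → 0 (second significant figure)
Yellow → ×10^4 multiplier
Gold → ±5% tolerance
50 × 10000 = 500000 Ω
Highest = 500000 × (1 + 5/100) = 525000 Ω.

525000 Ω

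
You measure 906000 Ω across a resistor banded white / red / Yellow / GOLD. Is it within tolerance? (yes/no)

yes

White → 9 (first significant figure)
Red → 2 (second significant figure)
Yellow → ×10^4 multiplier
Gold → ±5% tolerance
92 × 10000 = 920000 Ω
Allowed range: 874000 Ω to 966000 Ω.
906000 Ω lies inside that range.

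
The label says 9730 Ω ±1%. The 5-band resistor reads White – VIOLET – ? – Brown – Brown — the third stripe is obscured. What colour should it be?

orange

9730 Ω = 973 × 10^1.
The third band gives digit 3 of the significand, and 3 is orange.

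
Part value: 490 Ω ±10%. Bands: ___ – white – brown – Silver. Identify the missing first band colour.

yellow

490 Ω = 49 × 10^1.
The first band gives digit 4 of the significand, and 4 is yellow.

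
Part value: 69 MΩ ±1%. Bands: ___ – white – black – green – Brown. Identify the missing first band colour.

blue

69000000 Ω = 690 × 10^5.
The first band gives digit 6 of the significand, and 6 is blue.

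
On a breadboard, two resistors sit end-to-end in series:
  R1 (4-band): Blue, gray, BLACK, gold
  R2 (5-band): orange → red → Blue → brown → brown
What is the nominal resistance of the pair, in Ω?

3328 Ω

R1: blue, grey → 68; black ×1 → 68 Ω.
R2: orange, red, blue → 326; brown ×10 → 3260 Ω.
Series: 68 + 3260 = 3328 Ω.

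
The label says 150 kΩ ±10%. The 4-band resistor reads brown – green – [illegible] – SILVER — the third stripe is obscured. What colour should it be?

150000 Ω = 15 × 10^4.
The third band is the multiplier, 10^4, which is yellow.

yellow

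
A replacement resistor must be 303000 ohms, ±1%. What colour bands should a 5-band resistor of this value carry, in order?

orange, black, orange, orange, brown

303000 Ω = 303 × 10^3.
3 → orange
0 → black
3 → orange
Multiplier 10^3 → orange.
±1% tolerance → brown.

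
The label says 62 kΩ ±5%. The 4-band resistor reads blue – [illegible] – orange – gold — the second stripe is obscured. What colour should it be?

red

62000 Ω = 62 × 10^3.
The second band gives digit 2 of the significand, and 2 is red.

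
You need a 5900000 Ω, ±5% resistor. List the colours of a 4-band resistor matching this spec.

5900000 Ω = 59 × 10^5.
5 → green
9 → white
Multiplier 10^5 → green.
±5% tolerance → gold.

green, white, green, gold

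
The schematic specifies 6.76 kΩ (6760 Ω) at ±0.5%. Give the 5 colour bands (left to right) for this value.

6760 Ω = 676 × 10^1.
6 → blue
7 → violet
6 → blue
Multiplier 10^1 → brown.
±0.5% tolerance → green.

blue, violet, blue, brown, green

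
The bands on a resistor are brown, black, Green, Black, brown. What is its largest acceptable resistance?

Brown → 1 (first significant figure)
Black → 0 (second significant figure)
Green → 5 (third significant figure)
Black → ×1 multiplier
Brown → ±1% tolerance
105 × 1 = 105 Ω
Largest = 105 × (1 + 1/100) = 106.05 Ω.

106.05 Ω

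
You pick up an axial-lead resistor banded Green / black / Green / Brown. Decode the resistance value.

Green → 5 (first significant figure)
Black → 0 (second significant figure)
Green → ×10^5 multiplier
50 × 100000 = 5000000 Ω

5000000 Ω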